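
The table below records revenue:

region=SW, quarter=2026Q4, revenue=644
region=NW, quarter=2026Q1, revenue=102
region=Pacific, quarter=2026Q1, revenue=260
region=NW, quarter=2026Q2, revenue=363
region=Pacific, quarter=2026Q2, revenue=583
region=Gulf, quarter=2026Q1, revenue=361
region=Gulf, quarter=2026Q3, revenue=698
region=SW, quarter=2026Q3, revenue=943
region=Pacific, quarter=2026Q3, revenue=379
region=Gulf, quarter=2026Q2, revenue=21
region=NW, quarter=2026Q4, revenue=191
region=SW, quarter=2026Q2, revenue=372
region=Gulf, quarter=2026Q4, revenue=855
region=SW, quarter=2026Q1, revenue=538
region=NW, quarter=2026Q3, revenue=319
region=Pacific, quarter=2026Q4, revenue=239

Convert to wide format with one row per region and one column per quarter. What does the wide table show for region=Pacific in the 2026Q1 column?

260

Wide layout: rows indexed by region, columns are the 4 distinct quarter values (2026Q4, 2026Q1, 2026Q2, 2026Q3).
Cell (region=Pacific, quarter=2026Q1) draws from the long row where region=Pacific and quarter=2026Q1, which has revenue=260.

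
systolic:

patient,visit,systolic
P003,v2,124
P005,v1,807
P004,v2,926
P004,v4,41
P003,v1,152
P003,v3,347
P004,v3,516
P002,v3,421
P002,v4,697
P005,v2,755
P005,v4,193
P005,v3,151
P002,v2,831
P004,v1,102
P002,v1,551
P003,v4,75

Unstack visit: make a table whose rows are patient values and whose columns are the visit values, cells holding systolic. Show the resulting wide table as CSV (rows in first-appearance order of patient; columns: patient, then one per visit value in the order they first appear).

patient,v2,v1,v4,v3
P003,124,152,75,347
P005,755,807,193,151
P004,926,102,41,516
P002,831,551,697,421

Columns: patient plus the 4 distinct visit values (v2, v1, v4, v3).
For example, row P003 column v2 takes systolic=124 from the long row (P003, v2).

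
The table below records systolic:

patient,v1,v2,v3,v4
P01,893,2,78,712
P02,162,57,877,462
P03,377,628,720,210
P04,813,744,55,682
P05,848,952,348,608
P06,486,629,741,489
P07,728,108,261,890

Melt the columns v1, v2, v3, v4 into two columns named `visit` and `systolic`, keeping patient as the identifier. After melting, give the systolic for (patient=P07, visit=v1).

728

Unpivoting turns each (patient, wide-column) pair into one long row.
The wide cell at row P07, column v1 holds 728, so the long row (P07, v1) has systolic=728.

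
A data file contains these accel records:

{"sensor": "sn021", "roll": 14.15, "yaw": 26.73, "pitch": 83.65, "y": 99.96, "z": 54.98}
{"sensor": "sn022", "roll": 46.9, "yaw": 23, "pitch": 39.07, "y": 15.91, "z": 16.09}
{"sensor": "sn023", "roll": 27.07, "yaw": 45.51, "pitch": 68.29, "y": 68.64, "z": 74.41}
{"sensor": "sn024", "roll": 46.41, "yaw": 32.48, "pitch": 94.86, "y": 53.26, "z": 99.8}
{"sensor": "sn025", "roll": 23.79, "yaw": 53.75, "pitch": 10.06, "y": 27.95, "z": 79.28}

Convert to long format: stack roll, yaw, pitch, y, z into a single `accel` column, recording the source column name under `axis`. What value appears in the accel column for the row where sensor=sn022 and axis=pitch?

Unpivoting turns each (sensor, wide-column) pair into one long row.
The wide cell at row sn022, column pitch holds 39.07, so the long row (sn022, pitch) has accel=39.07.

39.07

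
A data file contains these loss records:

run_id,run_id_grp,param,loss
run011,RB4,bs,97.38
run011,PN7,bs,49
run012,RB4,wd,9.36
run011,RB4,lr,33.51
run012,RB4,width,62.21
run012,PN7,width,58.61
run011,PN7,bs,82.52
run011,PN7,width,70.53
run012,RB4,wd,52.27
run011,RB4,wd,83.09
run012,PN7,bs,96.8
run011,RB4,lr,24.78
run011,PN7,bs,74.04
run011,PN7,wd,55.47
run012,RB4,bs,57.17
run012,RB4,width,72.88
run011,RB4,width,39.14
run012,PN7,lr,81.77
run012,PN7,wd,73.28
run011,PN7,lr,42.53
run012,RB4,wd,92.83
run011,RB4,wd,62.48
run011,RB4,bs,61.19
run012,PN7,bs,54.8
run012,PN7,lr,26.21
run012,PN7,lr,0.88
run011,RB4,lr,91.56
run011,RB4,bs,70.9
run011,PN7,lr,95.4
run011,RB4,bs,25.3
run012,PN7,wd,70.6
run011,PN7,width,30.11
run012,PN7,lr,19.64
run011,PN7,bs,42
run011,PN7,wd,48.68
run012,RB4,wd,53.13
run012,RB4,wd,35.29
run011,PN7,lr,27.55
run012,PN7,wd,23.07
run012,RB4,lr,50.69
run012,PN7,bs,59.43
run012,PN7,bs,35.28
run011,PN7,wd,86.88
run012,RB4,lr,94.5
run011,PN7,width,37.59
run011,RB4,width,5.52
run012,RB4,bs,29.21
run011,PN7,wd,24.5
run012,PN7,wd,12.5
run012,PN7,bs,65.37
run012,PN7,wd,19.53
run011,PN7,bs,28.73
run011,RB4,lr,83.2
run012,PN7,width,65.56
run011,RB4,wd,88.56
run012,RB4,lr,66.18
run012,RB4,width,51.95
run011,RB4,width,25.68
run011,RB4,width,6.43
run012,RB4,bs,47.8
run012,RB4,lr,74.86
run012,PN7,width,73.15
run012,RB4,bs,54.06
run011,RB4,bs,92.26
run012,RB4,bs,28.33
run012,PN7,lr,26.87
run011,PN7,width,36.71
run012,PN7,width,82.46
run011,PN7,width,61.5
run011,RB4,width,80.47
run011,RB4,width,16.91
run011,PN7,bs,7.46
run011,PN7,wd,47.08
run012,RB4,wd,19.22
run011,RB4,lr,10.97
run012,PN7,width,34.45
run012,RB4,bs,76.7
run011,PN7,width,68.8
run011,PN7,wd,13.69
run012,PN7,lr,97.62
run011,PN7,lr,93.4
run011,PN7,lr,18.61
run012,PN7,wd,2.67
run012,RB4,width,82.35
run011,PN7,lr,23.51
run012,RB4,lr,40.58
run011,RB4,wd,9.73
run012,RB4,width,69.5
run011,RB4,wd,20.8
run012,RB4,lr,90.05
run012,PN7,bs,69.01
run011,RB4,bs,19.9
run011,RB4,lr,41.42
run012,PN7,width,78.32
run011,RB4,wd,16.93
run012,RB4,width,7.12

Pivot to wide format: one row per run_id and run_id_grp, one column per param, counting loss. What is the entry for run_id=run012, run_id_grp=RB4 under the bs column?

6

Rows with run_id=run012, run_id_grp=RB4 and param=bs: loss values are 57.17, 29.21, 47.8, 54.06, 28.33, 76.7.
6 rows match — count = 6.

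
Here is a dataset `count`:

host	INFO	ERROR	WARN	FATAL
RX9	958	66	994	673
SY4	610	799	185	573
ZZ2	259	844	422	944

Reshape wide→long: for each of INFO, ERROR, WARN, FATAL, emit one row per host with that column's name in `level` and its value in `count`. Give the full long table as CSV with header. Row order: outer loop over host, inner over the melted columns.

host,level,count
RX9,INFO,958
RX9,ERROR,66
RX9,WARN,994
RX9,FATAL,673
SY4,INFO,610
SY4,ERROR,799
SY4,WARN,185
SY4,FATAL,573
ZZ2,INFO,259
ZZ2,ERROR,844
ZZ2,WARN,422
ZZ2,FATAL,944

Each (host, column) pair becomes one row: 3 × 4 = 12 rows.
For example, (RX9, INFO) → count=958.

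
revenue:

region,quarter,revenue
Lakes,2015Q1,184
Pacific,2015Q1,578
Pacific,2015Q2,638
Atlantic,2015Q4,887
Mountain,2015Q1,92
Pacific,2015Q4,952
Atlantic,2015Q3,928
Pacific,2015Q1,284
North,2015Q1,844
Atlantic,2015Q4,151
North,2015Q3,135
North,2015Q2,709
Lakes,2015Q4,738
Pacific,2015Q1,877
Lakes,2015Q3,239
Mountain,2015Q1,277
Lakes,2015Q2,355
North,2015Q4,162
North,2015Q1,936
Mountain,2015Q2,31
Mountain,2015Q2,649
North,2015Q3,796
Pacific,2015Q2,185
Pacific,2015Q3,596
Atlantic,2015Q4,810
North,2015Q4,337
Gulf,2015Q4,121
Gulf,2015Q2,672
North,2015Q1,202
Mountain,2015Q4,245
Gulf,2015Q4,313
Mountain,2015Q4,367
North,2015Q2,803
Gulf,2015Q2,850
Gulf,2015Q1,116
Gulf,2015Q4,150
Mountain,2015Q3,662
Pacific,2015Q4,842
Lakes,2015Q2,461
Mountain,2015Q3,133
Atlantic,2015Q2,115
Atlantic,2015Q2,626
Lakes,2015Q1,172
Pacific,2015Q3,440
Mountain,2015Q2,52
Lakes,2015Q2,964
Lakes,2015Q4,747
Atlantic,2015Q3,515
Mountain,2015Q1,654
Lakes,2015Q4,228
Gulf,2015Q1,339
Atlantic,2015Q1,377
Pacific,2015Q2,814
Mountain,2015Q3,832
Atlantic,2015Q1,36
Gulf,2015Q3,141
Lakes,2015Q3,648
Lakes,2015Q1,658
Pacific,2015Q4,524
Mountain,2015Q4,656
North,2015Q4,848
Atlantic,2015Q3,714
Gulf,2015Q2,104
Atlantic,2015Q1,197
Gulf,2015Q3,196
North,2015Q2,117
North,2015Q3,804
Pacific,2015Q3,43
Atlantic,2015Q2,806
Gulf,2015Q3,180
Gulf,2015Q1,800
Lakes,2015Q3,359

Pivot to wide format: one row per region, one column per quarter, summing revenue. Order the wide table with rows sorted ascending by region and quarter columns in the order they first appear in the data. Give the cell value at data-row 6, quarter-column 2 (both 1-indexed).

With rows sorted ascending by region, row 6 is region=Pacific. quarter columns in first-appearance order: 2015Q1, 2015Q2, 2015Q4, 2015Q3; column 2 is 2015Q2.
Long rows with region=Pacific, quarter=2015Q2: 638 + 185 + 814 = 1637.

1637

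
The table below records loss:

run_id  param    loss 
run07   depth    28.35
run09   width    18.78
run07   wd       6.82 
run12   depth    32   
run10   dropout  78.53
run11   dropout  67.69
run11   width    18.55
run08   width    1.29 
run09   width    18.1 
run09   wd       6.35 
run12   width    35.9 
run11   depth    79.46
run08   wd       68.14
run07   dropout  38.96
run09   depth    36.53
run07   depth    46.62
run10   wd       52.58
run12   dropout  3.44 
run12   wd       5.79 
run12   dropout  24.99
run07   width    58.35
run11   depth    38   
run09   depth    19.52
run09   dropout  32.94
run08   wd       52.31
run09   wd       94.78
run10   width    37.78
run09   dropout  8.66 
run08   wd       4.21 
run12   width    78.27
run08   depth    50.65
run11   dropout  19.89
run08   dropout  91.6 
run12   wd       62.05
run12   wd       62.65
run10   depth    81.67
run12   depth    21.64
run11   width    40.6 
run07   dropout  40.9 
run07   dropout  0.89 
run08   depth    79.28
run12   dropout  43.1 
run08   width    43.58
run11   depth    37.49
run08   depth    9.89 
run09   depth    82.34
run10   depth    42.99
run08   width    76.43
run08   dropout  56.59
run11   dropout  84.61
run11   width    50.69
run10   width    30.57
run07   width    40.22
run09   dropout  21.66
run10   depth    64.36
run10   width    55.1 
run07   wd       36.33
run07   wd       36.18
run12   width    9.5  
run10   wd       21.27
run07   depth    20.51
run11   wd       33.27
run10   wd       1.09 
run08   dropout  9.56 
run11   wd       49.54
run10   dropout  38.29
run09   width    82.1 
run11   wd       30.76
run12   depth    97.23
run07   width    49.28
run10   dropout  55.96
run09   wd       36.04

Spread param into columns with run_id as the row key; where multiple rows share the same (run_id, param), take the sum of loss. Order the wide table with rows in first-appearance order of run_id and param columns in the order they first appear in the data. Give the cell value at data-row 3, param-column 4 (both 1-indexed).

71.53

With rows in first-appearance order of run_id, row 3 is run_id=run12. param columns in first-appearance order: depth, width, wd, dropout; column 4 is dropout.
Long rows with run_id=run12, param=dropout: 3.44 + 24.99 + 43.1 = 71.53.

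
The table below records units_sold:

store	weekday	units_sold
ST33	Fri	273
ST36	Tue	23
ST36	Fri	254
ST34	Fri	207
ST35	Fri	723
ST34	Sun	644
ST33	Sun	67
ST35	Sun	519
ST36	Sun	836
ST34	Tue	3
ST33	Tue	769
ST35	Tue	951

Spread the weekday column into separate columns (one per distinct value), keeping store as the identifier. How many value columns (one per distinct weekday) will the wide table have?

3 distinct weekday values: Tue, Fri, Sun.

3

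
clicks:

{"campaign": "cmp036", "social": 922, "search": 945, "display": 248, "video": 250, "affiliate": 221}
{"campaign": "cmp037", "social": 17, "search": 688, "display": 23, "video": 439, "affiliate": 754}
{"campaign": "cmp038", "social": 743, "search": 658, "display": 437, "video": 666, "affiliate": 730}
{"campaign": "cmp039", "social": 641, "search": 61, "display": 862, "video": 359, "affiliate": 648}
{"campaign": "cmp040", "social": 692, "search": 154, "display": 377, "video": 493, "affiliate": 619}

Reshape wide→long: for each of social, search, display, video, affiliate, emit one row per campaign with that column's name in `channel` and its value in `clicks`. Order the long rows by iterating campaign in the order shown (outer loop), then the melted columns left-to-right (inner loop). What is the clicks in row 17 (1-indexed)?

25 rows total (5 × 5). Row 17: index ⌊(17-1)/5⌋ = 3 into campaign → cmp039; (17-1) mod 5 = 1 into the melted columns → search.
So row 17 is (cmp039, search, 61); clicks = 61.

61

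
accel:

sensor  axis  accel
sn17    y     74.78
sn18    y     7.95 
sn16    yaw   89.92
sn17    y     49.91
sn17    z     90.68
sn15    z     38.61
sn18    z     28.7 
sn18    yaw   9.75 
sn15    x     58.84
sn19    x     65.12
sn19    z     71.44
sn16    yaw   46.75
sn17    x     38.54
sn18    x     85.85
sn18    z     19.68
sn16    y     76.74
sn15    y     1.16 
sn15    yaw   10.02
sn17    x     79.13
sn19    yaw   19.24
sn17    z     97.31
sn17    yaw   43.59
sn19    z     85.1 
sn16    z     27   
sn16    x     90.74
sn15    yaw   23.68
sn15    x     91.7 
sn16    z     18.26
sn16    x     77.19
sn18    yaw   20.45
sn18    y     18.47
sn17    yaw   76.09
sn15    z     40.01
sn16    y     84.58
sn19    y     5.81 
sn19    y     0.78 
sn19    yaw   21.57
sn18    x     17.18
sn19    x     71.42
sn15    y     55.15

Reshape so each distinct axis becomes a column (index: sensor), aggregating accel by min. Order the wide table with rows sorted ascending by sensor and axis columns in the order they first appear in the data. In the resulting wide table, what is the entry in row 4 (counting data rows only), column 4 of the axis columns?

With rows sorted ascending by sensor, row 4 is sensor=sn18. axis columns in first-appearance order: y, yaw, z, x; column 4 is x.
Long rows with sensor=sn18, axis=x: min(85.85, 17.18) = 17.18.

17.18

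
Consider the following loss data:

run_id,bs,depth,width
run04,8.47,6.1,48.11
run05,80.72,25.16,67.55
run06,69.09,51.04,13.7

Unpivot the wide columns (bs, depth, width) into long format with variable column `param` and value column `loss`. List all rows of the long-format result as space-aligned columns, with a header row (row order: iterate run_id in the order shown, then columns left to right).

Each (run_id, column) pair becomes one row: 3 × 3 = 9 rows.
For example, (run04, bs) → loss=8.47.

run_id  param  loss 
run04   bs     8.47 
run04   depth  6.1  
run04   width  48.11
run05   bs     80.72
run05   depth  25.16
run05   width  67.55
run06   bs     69.09
run06   depth  51.04
run06   width  13.7 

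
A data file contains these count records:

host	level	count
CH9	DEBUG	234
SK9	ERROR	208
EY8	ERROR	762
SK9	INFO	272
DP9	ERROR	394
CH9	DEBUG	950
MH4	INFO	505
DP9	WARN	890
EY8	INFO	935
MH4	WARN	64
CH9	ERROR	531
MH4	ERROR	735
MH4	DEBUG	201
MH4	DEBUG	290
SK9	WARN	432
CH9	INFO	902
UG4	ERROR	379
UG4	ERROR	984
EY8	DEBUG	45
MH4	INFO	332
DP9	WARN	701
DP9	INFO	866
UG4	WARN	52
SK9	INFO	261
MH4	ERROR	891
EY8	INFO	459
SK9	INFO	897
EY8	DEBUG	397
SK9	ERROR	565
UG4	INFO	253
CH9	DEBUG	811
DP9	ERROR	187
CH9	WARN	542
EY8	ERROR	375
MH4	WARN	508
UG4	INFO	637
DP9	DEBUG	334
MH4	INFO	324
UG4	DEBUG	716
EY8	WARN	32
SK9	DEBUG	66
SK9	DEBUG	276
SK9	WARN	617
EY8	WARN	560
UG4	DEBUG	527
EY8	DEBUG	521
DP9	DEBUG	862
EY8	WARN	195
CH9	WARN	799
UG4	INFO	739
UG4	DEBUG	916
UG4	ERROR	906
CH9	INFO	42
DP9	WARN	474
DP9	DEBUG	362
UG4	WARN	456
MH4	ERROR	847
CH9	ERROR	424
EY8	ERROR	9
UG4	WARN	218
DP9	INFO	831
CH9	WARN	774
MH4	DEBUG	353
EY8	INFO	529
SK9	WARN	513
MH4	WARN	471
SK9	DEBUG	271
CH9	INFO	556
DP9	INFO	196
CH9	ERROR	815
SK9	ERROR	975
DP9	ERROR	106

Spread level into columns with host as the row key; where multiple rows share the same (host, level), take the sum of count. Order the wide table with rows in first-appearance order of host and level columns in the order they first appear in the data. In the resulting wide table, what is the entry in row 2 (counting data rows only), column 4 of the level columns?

With rows in first-appearance order of host, row 2 is host=SK9. level columns in first-appearance order: DEBUG, ERROR, INFO, WARN; column 4 is WARN.
Long rows with host=SK9, level=WARN: 432 + 617 + 513 = 1562.

1562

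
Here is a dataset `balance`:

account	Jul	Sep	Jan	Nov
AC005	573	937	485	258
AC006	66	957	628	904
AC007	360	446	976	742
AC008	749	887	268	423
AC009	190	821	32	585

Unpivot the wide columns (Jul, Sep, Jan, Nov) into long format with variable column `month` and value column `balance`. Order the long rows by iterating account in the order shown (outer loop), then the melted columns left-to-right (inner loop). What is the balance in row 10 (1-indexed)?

446

20 rows total (5 × 4). Row 10: index ⌊(10-1)/4⌋ = 2 into account → AC007; (10-1) mod 4 = 1 into the melted columns → Sep.
So row 10 is (AC007, Sep, 446); balance = 446.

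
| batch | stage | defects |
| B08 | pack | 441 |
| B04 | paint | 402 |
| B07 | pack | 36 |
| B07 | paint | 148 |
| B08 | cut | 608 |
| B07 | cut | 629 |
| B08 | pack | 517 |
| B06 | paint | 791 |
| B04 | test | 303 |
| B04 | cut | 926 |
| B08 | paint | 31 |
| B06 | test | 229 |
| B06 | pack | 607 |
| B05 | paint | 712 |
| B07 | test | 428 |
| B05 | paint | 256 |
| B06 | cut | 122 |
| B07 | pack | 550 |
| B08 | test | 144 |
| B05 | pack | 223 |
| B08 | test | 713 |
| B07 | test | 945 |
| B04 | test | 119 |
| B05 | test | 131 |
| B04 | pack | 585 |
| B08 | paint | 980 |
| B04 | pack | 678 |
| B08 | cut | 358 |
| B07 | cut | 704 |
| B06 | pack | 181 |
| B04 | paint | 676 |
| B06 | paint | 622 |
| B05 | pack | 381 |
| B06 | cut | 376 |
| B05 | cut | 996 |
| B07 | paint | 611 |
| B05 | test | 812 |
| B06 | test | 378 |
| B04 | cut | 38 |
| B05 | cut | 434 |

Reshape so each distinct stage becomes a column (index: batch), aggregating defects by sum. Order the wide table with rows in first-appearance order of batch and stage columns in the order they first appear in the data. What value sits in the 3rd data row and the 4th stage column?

1373

With rows in first-appearance order of batch, row 3 is batch=B07. stage columns in first-appearance order: pack, paint, cut, test; column 4 is test.
Long rows with batch=B07, stage=test: 428 + 945 = 1373.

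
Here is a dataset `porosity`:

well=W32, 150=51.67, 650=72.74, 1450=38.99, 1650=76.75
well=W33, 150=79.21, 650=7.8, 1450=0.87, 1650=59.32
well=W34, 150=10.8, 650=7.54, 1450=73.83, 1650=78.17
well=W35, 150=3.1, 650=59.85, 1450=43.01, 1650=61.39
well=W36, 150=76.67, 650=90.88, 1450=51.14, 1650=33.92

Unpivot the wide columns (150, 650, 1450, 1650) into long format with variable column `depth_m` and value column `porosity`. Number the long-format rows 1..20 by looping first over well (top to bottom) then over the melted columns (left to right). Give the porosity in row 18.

20 rows total (5 × 4). Row 18: index ⌊(18-1)/4⌋ = 4 into well → W36; (18-1) mod 4 = 1 into the melted columns → 650.
So row 18 is (W36, 650, 90.88); porosity = 90.88.

90.88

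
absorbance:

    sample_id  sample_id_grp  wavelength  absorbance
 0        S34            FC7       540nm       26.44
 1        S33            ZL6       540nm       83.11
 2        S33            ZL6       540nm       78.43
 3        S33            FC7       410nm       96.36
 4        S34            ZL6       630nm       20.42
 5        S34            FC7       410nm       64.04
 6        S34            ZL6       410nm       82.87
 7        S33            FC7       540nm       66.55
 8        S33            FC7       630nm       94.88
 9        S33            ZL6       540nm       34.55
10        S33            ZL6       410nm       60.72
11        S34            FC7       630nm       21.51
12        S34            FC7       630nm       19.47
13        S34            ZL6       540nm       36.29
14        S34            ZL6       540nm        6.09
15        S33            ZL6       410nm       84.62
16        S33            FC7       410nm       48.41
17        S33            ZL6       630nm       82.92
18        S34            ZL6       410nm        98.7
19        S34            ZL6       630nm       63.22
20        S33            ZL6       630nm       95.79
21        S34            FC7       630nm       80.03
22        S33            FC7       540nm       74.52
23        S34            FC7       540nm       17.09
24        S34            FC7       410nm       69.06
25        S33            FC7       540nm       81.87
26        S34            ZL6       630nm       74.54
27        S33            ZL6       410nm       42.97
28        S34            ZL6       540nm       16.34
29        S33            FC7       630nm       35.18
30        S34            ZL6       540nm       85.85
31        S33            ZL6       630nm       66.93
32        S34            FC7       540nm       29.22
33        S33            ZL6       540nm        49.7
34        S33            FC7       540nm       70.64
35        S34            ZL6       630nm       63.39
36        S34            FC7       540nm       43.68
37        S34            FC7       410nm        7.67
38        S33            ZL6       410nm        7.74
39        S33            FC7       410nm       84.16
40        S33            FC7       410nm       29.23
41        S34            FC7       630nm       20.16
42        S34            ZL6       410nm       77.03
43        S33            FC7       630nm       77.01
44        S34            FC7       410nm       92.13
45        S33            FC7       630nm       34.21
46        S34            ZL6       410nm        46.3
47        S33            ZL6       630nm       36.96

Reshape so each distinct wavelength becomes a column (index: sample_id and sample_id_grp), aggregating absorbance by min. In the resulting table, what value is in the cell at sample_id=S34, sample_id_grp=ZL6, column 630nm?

20.42

Rows with sample_id=S34, sample_id_grp=ZL6 and wavelength=630nm: absorbance values are 20.42, 63.22, 74.54, 63.39.
min(20.42, 63.22, 74.54, 63.39) = 20.42.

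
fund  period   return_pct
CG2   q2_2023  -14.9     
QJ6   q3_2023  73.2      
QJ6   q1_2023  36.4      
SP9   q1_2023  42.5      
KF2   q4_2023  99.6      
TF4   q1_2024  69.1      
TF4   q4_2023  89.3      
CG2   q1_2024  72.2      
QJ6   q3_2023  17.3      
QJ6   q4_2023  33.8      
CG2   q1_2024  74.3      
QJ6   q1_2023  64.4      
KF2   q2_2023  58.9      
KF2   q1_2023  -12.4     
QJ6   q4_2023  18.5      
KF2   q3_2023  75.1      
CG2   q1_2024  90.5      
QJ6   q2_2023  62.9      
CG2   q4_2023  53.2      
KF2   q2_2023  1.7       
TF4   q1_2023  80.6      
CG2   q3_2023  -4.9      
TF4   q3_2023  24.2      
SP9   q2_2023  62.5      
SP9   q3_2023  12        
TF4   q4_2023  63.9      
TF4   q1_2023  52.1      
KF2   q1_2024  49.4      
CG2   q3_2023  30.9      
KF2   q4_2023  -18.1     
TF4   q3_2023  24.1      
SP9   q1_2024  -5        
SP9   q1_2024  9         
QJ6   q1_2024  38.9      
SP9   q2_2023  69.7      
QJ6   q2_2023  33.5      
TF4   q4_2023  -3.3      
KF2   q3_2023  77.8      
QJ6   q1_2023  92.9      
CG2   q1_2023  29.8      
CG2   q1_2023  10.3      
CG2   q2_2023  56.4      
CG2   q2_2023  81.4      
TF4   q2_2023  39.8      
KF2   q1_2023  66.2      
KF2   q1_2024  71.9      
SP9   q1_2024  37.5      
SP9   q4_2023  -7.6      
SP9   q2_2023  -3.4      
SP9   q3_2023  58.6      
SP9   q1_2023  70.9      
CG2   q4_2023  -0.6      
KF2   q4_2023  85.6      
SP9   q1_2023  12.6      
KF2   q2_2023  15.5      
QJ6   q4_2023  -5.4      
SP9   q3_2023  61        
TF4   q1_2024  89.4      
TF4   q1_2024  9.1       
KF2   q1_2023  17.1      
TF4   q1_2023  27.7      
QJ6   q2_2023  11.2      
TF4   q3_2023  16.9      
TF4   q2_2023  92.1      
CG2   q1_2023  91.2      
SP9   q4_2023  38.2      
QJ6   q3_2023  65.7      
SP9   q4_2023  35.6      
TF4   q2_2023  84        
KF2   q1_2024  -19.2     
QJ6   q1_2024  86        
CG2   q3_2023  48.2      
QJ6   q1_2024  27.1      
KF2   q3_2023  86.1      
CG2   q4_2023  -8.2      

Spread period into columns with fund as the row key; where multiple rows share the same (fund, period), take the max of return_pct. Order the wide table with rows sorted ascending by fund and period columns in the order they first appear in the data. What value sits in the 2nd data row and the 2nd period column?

86.1

With rows sorted ascending by fund, row 2 is fund=KF2. period columns in first-appearance order: q2_2023, q3_2023, q1_2023, q4_2023, q1_2024; column 2 is q3_2023.
Long rows with fund=KF2, period=q3_2023: max(75.1, 77.8, 86.1) = 86.1.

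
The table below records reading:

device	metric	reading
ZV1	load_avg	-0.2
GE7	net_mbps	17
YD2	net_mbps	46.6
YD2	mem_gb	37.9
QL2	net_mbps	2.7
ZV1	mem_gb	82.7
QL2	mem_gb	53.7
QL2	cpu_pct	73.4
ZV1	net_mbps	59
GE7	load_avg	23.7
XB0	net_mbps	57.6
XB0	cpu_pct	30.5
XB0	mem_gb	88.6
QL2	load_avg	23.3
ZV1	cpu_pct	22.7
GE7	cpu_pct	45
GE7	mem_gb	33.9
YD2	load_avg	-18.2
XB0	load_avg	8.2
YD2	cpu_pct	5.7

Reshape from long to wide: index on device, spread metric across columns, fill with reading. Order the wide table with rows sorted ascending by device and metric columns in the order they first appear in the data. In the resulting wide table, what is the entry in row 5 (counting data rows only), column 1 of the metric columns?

-0.2

With rows sorted ascending by device, row 5 is device=ZV1. metric columns in first-appearance order: load_avg, net_mbps, mem_gb, cpu_pct; column 1 is load_avg.
Long rows with device=ZV1, metric=load_avg: reading = -0.2.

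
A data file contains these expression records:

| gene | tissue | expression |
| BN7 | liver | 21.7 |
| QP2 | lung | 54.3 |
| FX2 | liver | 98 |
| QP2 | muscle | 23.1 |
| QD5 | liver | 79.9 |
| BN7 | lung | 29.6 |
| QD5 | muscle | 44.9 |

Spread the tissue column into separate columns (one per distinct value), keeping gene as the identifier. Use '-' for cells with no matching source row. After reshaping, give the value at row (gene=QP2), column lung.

The long row with gene=QP2, tissue=lung has expression=54.3.

54.3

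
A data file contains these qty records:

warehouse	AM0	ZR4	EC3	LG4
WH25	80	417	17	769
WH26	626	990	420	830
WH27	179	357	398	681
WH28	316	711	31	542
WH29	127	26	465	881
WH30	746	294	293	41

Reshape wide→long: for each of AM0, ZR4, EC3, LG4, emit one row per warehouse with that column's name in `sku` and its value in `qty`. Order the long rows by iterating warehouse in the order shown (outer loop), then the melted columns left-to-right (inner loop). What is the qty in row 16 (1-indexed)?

542

24 rows total (6 × 4). Row 16: index ⌊(16-1)/4⌋ = 3 into warehouse → WH28; (16-1) mod 4 = 3 into the melted columns → LG4.
So row 16 is (WH28, LG4, 542); qty = 542.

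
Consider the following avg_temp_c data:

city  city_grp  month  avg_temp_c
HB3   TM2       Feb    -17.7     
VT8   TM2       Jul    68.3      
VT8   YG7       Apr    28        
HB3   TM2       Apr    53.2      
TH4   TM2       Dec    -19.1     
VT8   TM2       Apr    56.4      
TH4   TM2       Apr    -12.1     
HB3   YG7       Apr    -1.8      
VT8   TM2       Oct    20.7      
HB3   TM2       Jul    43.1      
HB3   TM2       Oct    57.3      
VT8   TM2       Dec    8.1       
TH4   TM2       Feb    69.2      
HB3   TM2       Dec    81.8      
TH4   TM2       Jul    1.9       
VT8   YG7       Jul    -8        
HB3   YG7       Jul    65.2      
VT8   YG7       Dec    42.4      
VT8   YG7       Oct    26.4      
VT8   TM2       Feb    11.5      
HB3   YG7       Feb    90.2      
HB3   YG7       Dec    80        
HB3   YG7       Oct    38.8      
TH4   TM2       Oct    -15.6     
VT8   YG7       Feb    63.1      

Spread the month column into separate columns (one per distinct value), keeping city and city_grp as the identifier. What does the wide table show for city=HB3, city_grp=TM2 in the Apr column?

53.2

Wide layout: rows indexed by city and city_grp, columns are the 5 distinct month values (Feb, Jul, Apr, Dec, Oct).
Cell (city=HB3, city_grp=TM2, month=Apr) draws from the long row where city=HB3, city_grp=TM2 and month=Apr, which has avg_temp_c=53.2.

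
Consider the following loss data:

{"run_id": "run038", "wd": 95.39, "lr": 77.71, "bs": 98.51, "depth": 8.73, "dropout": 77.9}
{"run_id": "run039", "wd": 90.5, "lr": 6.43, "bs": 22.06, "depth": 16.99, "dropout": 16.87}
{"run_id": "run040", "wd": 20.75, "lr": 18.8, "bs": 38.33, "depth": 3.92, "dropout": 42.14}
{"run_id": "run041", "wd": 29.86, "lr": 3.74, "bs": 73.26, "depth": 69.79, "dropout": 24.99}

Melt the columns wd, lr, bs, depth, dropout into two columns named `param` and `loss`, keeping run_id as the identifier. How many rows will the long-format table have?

4 run_id values × 5 melted columns = 20 rows.

20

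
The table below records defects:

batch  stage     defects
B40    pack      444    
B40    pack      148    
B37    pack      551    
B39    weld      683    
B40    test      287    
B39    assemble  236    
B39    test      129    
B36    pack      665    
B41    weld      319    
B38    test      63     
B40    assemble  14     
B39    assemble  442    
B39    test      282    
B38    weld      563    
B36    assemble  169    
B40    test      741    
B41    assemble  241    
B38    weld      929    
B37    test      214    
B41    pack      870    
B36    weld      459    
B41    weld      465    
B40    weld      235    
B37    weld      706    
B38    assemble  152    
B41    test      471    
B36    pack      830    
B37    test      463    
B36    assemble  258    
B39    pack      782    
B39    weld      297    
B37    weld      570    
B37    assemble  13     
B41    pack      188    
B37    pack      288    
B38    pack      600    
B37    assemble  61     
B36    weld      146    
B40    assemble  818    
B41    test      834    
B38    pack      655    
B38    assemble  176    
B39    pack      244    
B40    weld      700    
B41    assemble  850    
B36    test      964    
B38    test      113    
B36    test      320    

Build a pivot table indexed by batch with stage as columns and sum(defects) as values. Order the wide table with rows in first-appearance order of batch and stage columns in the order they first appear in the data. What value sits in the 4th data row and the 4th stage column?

With rows in first-appearance order of batch, row 4 is batch=B36. stage columns in first-appearance order: pack, weld, test, assemble; column 4 is assemble.
Long rows with batch=B36, stage=assemble: 169 + 258 = 427.

427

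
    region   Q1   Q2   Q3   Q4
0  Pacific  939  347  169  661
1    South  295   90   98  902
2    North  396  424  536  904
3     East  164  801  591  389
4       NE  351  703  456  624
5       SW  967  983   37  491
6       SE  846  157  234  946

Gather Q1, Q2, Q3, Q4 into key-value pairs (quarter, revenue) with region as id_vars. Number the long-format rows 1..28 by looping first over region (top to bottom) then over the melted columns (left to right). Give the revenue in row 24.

491

28 rows total (7 × 4). Row 24: index ⌊(24-1)/4⌋ = 5 into region → SW; (24-1) mod 4 = 3 into the melted columns → Q4.
So row 24 is (SW, Q4, 491); revenue = 491.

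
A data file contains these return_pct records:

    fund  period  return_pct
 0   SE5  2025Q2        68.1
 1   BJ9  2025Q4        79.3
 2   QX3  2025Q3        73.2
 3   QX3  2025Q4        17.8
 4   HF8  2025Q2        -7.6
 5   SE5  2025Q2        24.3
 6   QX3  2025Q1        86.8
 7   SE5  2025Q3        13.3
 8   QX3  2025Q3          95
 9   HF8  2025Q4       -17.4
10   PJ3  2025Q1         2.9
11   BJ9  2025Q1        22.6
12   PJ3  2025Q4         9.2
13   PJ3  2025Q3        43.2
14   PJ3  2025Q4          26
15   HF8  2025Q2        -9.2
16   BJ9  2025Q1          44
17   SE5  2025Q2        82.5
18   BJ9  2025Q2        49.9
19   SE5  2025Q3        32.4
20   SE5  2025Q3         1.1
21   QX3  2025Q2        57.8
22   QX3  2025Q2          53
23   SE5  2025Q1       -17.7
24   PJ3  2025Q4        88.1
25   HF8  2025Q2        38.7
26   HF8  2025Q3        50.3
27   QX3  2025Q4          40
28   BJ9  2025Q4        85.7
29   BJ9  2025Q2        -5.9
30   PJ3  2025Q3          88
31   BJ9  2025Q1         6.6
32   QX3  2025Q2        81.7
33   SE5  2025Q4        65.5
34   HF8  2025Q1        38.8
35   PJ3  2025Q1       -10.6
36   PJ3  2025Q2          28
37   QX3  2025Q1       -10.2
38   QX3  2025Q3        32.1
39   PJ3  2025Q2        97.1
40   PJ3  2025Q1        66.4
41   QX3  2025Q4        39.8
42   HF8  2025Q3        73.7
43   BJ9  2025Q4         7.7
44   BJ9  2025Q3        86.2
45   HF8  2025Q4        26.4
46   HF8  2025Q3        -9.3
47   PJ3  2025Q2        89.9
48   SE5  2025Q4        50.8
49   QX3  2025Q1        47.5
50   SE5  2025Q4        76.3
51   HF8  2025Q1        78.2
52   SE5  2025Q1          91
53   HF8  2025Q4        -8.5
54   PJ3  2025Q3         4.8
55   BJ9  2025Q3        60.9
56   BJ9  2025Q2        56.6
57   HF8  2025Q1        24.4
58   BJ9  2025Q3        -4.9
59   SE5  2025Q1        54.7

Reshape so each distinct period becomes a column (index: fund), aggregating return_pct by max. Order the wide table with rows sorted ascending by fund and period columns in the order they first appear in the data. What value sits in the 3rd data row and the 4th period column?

66.4

With rows sorted ascending by fund, row 3 is fund=PJ3. period columns in first-appearance order: 2025Q2, 2025Q4, 2025Q3, 2025Q1; column 4 is 2025Q1.
Long rows with fund=PJ3, period=2025Q1: max(2.9, -10.6, 66.4) = 66.4.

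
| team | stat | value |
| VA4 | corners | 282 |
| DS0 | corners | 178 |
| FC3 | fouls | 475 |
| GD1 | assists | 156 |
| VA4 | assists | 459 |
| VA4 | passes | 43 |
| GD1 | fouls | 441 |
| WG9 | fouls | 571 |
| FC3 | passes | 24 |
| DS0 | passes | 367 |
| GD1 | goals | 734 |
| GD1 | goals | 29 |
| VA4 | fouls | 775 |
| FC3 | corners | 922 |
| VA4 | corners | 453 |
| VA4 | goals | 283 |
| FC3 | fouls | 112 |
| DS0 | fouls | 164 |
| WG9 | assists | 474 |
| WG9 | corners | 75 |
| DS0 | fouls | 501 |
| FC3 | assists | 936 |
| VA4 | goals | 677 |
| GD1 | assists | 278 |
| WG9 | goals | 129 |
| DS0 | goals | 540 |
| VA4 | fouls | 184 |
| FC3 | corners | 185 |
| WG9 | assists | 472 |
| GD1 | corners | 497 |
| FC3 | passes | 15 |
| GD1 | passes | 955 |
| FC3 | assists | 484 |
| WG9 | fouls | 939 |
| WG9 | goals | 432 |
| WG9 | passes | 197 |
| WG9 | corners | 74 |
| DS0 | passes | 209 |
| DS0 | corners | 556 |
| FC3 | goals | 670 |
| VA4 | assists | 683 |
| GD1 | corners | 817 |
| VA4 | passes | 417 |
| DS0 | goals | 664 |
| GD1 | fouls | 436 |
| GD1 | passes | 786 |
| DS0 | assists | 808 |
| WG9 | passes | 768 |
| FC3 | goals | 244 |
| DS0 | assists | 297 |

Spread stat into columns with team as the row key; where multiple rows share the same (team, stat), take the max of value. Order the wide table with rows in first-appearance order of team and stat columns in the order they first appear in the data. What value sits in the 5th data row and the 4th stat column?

768

With rows in first-appearance order of team, row 5 is team=WG9. stat columns in first-appearance order: corners, fouls, assists, passes, goals; column 4 is passes.
Long rows with team=WG9, stat=passes: max(197, 768) = 768.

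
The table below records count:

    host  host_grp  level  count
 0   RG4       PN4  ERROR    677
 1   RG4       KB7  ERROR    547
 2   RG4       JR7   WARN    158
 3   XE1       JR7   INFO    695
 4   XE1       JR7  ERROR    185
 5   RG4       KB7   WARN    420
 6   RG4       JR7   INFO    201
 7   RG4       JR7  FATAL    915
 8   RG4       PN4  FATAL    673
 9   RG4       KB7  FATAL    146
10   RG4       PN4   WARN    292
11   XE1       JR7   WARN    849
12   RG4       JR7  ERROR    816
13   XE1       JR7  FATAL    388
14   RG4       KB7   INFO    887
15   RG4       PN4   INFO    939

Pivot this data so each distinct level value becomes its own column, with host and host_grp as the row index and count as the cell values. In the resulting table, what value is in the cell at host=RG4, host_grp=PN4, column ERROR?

Wide layout: rows indexed by host and host_grp, columns are the 4 distinct level values (ERROR, WARN, INFO, FATAL).
Cell (host=RG4, host_grp=PN4, level=ERROR) draws from the long row where host=RG4, host_grp=PN4 and level=ERROR, which has count=677.

677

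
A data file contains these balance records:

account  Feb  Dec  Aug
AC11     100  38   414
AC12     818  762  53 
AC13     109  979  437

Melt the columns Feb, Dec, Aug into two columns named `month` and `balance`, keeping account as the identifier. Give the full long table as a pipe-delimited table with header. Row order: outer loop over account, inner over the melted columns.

| account | month | balance |
| AC11 | Feb | 100 |
| AC11 | Dec | 38 |
| AC11 | Aug | 414 |
| AC12 | Feb | 818 |
| AC12 | Dec | 762 |
| AC12 | Aug | 53 |
| AC13 | Feb | 109 |
| AC13 | Dec | 979 |
| AC13 | Aug | 437 |

Each (account, column) pair becomes one row: 3 × 3 = 9 rows.
For example, (AC11, Feb) → balance=100.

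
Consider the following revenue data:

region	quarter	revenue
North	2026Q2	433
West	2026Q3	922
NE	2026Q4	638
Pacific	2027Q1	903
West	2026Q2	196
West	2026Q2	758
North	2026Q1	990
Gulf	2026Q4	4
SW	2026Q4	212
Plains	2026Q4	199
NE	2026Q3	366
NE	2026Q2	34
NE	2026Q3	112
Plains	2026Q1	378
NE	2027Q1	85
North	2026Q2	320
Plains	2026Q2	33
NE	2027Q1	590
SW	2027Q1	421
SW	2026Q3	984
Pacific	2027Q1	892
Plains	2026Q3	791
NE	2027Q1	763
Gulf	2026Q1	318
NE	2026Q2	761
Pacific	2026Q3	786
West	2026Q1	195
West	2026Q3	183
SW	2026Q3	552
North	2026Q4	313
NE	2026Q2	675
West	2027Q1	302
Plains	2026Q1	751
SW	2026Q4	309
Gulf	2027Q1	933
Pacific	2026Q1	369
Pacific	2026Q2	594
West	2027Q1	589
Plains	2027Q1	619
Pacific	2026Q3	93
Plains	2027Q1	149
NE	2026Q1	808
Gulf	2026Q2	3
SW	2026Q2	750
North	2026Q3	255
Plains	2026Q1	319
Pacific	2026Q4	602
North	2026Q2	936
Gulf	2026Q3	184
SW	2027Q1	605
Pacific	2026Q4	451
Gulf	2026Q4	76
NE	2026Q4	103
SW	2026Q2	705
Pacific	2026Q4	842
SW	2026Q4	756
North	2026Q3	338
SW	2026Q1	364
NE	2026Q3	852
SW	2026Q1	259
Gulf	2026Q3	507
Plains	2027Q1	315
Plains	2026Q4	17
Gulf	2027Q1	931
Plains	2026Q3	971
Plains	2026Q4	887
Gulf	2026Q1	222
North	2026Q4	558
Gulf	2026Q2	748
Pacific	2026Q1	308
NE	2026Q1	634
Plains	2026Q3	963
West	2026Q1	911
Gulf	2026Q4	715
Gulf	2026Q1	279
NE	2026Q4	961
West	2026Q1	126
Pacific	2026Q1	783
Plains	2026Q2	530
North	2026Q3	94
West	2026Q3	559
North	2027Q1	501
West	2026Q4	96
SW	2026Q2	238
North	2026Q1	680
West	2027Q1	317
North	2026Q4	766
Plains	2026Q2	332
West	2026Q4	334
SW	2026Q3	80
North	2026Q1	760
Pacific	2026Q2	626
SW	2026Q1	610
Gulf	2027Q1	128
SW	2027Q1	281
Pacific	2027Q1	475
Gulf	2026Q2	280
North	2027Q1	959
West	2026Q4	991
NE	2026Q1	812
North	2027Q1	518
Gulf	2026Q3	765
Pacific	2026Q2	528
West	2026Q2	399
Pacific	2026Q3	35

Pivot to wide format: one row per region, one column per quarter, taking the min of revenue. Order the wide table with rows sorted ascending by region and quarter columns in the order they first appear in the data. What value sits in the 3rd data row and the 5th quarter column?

680

With rows sorted ascending by region, row 3 is region=North. quarter columns in first-appearance order: 2026Q2, 2026Q3, 2026Q4, 2027Q1, 2026Q1; column 5 is 2026Q1.
Long rows with region=North, quarter=2026Q1: min(990, 680, 760) = 680.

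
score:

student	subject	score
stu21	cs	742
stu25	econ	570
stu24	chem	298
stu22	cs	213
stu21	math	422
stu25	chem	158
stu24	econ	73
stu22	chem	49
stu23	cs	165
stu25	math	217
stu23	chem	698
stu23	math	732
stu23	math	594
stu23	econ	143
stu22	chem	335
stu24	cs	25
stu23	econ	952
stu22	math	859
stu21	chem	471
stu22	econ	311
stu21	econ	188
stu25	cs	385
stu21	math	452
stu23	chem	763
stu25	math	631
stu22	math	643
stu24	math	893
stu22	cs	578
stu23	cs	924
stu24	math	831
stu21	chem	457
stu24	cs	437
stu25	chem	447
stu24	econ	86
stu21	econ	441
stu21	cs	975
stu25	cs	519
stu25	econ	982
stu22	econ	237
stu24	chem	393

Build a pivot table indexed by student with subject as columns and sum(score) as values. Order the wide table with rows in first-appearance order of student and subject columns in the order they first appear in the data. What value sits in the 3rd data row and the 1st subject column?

462

With rows in first-appearance order of student, row 3 is student=stu24. subject columns in first-appearance order: cs, econ, chem, math; column 1 is cs.
Long rows with student=stu24, subject=cs: 25 + 437 = 462.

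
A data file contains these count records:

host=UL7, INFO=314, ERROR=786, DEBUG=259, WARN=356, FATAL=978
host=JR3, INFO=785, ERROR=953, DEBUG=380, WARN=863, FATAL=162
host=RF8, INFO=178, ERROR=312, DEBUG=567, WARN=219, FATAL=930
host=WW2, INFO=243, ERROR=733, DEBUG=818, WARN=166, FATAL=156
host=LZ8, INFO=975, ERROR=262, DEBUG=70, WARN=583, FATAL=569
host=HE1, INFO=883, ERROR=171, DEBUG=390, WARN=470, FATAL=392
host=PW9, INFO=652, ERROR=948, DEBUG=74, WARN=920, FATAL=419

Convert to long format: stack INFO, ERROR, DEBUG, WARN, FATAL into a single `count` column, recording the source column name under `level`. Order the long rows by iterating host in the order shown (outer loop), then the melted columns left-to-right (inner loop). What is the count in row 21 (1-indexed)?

975

35 rows total (7 × 5). Row 21: index ⌊(21-1)/5⌋ = 4 into host → LZ8; (21-1) mod 5 = 0 into the melted columns → INFO.
So row 21 is (LZ8, INFO, 975); count = 975.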